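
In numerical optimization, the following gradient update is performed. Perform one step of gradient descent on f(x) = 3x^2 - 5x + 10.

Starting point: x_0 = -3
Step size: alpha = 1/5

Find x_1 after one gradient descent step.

f(x) = 3x^2 - 5x + 10
f'(x) = 6x - 5
f'(-3) = 6*-3 + (-5) = -23
x_1 = x_0 - alpha * f'(x_0) = -3 - 1/5 * -23 = 8/5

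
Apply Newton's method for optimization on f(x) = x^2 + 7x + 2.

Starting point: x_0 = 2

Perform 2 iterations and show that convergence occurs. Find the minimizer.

f(x) = x^2 + 7x + 2, f'(x) = 2x + (7), f''(x) = 2
Step 1: f'(2) = 11, x_1 = 2 - 11/2 = -7/2
Step 2: f'(-7/2) = 0, x_2 = -7/2 (converged)
Newton's method converges in 1 step for quadratics.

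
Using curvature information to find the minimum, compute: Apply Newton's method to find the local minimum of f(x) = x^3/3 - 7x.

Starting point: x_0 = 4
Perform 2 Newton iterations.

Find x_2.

f(x) = x^3/3 - 7x
f'(x) = x^2 - 7, f''(x) = 2x
Newton update: x_{n+1} = x_n - (x_n^2 - 7)/(2*x_n)
Step 1: x_0 = 4, f'=9, f''=8, x_1 = 23/8
Step 2: x_1 = 23/8, f'=81/64, f''=23/4, x_2 = 977/368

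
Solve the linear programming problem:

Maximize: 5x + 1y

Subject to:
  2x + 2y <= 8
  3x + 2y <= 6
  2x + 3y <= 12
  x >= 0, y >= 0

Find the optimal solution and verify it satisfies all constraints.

Feasible vertices: (0, 0), (0, 3), (2, 0)
Objective 5x + 1y at each vertex:
  (0, 0): 0
  (0, 3): 3
  (2, 0): 10
Maximum is 10 at (2, 0).
Verify constraints at (x, y) = (2, 0):
  2*2 + 2*0 = 4 <= 8
  3*2 + 2*0 = 6 <= 6 (active)
  2*2 + 3*0 = 4 <= 12
  x = 2 >= 0, y = 0 >= 0. All constraints satisfied.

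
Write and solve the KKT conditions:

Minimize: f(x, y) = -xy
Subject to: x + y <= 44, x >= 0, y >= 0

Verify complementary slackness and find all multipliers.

Problem: min -xy s.t. x + y <= 44 (multiplier lambda), x >= 0 (mu_x), y >= 0 (mu_y)
KKT stationarity: -y + lambda - mu_x = 0, -x + lambda - mu_y = 0, with lambda, mu_x, mu_y >= 0
Complementary slackness: lambda*(x + y - 44) = 0, mu_x*x = 0, mu_y*y = 0
If lambda = 0: y = -mu_x <= 0 and x = -mu_y <= 0 force x = y = 0 with f = 0; but x = y = 22 is feasible with f = -484 < 0, so this is not the minimum. Hence lambda > 0 and x + y = 44.
Try x > 0, y > 0 (so mu_x = mu_y = 0): y = lambda, x = lambda => x = y = lambda
x + y = 44 => 2*lambda = 44 => lambda = 22
x* = y* = 22 > 0, consistent with mu_x = mu_y = 0.
(Any feasible point with x = 0 or y = 0 has f = 0 > -484, so the minimum is not on those boundaries.)
min(-xy) = -484 (i.e. max xy = 484)
Multipliers: lambda = 22, mu_x = 0, mu_y = 0
Complementary slackness: lambda*(x + y - 44) = 22*(22 + 22 - 44) = 0, mu_x*x = 0*22 = 0, mu_y*y = 0*22 = 0. Satisfied.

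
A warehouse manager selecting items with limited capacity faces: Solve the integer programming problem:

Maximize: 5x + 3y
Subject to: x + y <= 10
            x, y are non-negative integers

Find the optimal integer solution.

Objective: 5x + 3y, constraint: x + y <= 10
Coefficient of x is 5 >= coefficient of y is 3, so allocate the entire budget to x.
Optimal: x = 10, y = 0, value = 50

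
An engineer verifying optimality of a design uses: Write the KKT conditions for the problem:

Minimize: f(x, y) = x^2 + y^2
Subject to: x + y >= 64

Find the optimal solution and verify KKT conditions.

KKT conditions for min x^2 + y^2 s.t. x + y >= 64:
Stationarity: 2x = mu, 2y = mu
So x = y = mu/2.
Complementary slackness: mu*(x + y - 64) = 0
Primal feasibility: x + y >= 64; dual feasibility: mu >= 0
If mu = 0 then x = y = 0, but 0 + 0 < 64 is infeasible, so the constraint is active.
Constraint active: x + y = 2*(mu/2) = 64 => mu = 64
x = y = 32, f = 2048
Verify: stationarity 2*32 = 64 = mu; primal 32 + 32 = 64 >= 64; dual mu = 64 >= 0; complementary slackness 64*(64 - 64) = 0. All KKT conditions hold.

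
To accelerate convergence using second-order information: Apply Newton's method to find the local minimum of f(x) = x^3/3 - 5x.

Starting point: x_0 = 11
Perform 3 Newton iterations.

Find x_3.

f(x) = x^3/3 - 5x
f'(x) = x^2 - 5, f''(x) = 2x
Newton update: x_{n+1} = x_n - (x_n^2 - 5)/(2*x_n)
Step 1: x_0 = 11, f'=116, f''=22, x_1 = 63/11
Step 2: x_1 = 63/11, f'=3364/121, f''=126/11, x_2 = 2287/693
Step 3: x_2 = 2287/693, f'=2829124/480249, f''=4574/693, x_3 = 3815807/1584891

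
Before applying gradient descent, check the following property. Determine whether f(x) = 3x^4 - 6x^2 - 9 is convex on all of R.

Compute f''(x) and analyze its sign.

f(x) = 3x^4 - 6x^2 - 9
f'(x) = 12x^3 + -12x
f''(x) = 36x^2 + -12
f''(0) = -12 < 0, so not convex near x = 0
Therefore, f is not globally convex on R.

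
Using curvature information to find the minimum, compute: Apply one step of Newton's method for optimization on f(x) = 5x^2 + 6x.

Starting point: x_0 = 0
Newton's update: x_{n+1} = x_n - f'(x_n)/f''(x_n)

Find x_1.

f(x) = 5x^2 + 6x
f'(x) = 10x + (6), f''(x) = 10
Newton step: x_1 = x_0 - f'(x_0)/f''(x_0)
f'(0) = 6
x_1 = 0 - 6/10 = -3/5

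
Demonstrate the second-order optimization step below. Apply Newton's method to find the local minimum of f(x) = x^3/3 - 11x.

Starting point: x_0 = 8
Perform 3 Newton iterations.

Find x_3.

f(x) = x^3/3 - 11x
f'(x) = x^2 - 11, f''(x) = 2x
Newton update: x_{n+1} = x_n - (x_n^2 - 11)/(2*x_n)
Step 1: x_0 = 8, f'=53, f''=16, x_1 = 75/16
Step 2: x_1 = 75/16, f'=2809/256, f''=75/8, x_2 = 8441/2400
Step 3: x_2 = 8441/2400, f'=7890481/5760000, f''=8441/1200, x_3 = 134610481/40516800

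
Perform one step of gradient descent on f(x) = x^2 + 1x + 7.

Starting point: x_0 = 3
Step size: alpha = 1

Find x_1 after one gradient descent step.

f(x) = x^2 + 1x + 7
f'(x) = 2x + 1
f'(3) = 2*3 + (1) = 7
x_1 = x_0 - alpha * f'(x_0) = 3 - 1 * 7 = -4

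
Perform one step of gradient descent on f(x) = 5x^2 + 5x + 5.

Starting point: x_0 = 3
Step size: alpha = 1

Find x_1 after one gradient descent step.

f(x) = 5x^2 + 5x + 5
f'(x) = 10x + 5
f'(3) = 10*3 + (5) = 35
x_1 = x_0 - alpha * f'(x_0) = 3 - 1 * 35 = -32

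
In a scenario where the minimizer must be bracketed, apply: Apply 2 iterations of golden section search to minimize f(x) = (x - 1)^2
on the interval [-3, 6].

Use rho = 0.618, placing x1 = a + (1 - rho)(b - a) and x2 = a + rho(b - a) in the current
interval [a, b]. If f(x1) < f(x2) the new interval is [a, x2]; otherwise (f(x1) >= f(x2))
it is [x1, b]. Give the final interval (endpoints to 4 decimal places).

Golden section search for min of f(x) = (x - 1)^2 on [-3, 6].
Each step: x1 = a + (1 - rho)(b - a), x2 = a + rho(b - a); if f(x1) < f(x2) keep [a, x2], otherwise keep [x1, b].
Step 1: [-3.0000, 6.0000], x1=0.4380 (f=0.3158), x2=2.5620 (f=2.4398); f(x1) < f(x2) => keep [-3.0000, 2.5620]
Step 2: [-3.0000, 2.5620], x1=-0.8753 (f=3.5168), x2=0.4373 (f=0.3166); f(x1) > f(x2) => keep [-0.8753, 2.5620]
Final interval: [-0.8753, 2.5620]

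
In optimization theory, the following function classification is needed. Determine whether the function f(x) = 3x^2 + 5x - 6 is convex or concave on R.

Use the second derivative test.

f(x) = 3x^2 + 5x - 6
f'(x) = 6x + 5
f''(x) = 6
Since f''(x) = 6 > 0 for all x, f is convex on R.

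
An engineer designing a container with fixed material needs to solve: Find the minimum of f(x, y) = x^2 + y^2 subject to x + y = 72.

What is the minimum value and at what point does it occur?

Substitute y = 72 - x into f(x,y) = x^2 + y^2:
g(x) = x^2 + (72 - x)^2 = 2x^2 - 144x + 5184
g'(x) = 4x - 144 = 0  =>  x = 36
y = 72 - 36 = 36
Minimum value = 36^2 + 36^2 = 2592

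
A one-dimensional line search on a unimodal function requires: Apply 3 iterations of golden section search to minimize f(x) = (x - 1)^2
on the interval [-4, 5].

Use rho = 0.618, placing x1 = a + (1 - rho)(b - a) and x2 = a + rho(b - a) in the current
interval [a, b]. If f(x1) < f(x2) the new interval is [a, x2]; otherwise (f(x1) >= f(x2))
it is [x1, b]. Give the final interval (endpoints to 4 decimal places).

Golden section search for min of f(x) = (x - 1)^2 on [-4, 5].
Each step: x1 = a + (1 - rho)(b - a), x2 = a + rho(b - a); if f(x1) < f(x2) keep [a, x2], otherwise keep [x1, b].
Step 1: [-4.0000, 5.0000], x1=-0.5620 (f=2.4398), x2=1.5620 (f=0.3158); f(x1) > f(x2) => keep [-0.5620, 5.0000]
Step 2: [-0.5620, 5.0000], x1=1.5627 (f=0.3166), x2=2.8753 (f=3.5168); f(x1) < f(x2) => keep [-0.5620, 2.8753]
Step 3: [-0.5620, 2.8753], x1=0.7511 (f=0.0620), x2=1.5623 (f=0.3161); f(x1) < f(x2) => keep [-0.5620, 1.5623]
Final interval: [-0.5620, 1.5623]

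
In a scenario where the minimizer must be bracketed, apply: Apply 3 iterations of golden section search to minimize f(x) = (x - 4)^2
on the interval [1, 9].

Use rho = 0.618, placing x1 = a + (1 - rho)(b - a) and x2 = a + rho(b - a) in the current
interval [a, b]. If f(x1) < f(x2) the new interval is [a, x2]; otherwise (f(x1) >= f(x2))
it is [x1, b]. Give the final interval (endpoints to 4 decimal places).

Golden section search for min of f(x) = (x - 4)^2 on [1, 9].
Each step: x1 = a + (1 - rho)(b - a), x2 = a + rho(b - a); if f(x1) < f(x2) keep [a, x2], otherwise keep [x1, b].
Step 1: [1.0000, 9.0000], x1=4.0560 (f=0.0031), x2=5.9440 (f=3.7791); f(x1) < f(x2) => keep [1.0000, 5.9440]
Step 2: [1.0000, 5.9440], x1=2.8886 (f=1.2352), x2=4.0554 (f=0.0031); f(x1) > f(x2) => keep [2.8886, 5.9440]
Step 3: [2.8886, 5.9440], x1=4.0558 (f=0.0031), x2=4.7768 (f=0.6035); f(x1) < f(x2) => keep [2.8886, 4.7768]
Final interval: [2.8886, 4.7768]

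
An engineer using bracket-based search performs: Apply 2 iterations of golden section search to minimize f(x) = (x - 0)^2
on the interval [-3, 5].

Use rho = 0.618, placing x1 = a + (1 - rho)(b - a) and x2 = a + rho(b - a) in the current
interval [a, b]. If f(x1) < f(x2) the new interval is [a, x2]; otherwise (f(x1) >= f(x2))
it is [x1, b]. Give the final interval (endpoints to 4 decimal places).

Golden section search for min of f(x) = (x - 0)^2 on [-3, 5].
Each step: x1 = a + (1 - rho)(b - a), x2 = a + rho(b - a); if f(x1) < f(x2) keep [a, x2], otherwise keep [x1, b].
Step 1: [-3.0000, 5.0000], x1=0.0560 (f=0.0031), x2=1.9440 (f=3.7791); f(x1) < f(x2) => keep [-3.0000, 1.9440]
Step 2: [-3.0000, 1.9440], x1=-1.1114 (f=1.2352), x2=0.0554 (f=0.0031); f(x1) > f(x2) => keep [-1.1114, 1.9440]
Final interval: [-1.1114, 1.9440]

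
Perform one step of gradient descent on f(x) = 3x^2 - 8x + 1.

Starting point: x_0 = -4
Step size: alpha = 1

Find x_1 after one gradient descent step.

f(x) = 3x^2 - 8x + 1
f'(x) = 6x - 8
f'(-4) = 6*-4 + (-8) = -32
x_1 = x_0 - alpha * f'(x_0) = -4 - 1 * -32 = 28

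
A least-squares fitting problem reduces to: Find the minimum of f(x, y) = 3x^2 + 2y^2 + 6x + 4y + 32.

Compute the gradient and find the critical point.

f(x,y) = 3x^2 + 2y^2 + 6x + 4y + 32
df/dx = 6x + (6) = 0  =>  x = -1
df/dy = 4y + (4) = 0  =>  y = -1
f(-1, -1) = 3*(-1)^2 + 2*(-1)^2 + 6*(-1) + 4*(-1) + 32 = 27
Hessian is diagonal with entries 6, 4 > 0, so this is a minimum.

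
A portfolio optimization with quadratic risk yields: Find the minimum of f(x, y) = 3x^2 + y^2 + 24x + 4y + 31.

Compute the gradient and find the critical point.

f(x,y) = 3x^2 + y^2 + 24x + 4y + 31
df/dx = 6x + (24) = 0  =>  x = -4
df/dy = 2y + (4) = 0  =>  y = -2
f(-4, -2) = 3*(-4)^2 + 1*(-2)^2 + 24*(-4) + 4*(-2) + 31 = -21
Hessian is diagonal with entries 6, 2 > 0, so this is a minimum.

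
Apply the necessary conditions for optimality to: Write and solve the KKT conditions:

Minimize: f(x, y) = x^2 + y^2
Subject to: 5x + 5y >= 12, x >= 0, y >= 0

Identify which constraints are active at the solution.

KKT conditions for min x^2 + y^2 s.t. 5x + 5y >= 12, x >= 0, y >= 0:
Stationarity: 2x = mu*5 + mu_x, 2y = mu*5 + mu_y, with mu, mu_x, mu_y >= 0
Complementary slackness: mu*(5x + 5y - 12) = 0, mu_x*x = 0, mu_y*y = 0
(0, 0) is infeasible (5*0 + 5*0 < 12), so if mu = 0 stationarity would force x = mu_x/2 >= 0, y = mu_y/2 >= 0 with mu_x*x = mu_y*y = 0, i.e. x = y = 0: contradiction. Hence mu > 0 and 5x + 5y = 12 is active.
Try x > 0, y > 0 (so mu_x = mu_y = 0): x = 5*mu/2, y = 5*mu/2
Substitute: 5*(5*mu/2) + 5*(5*mu/2) = 12
  mu*50/2 = 12 => mu = 12/25
x* = 6/5 > 0, y* = 6/5 > 0, consistent with mu_x = mu_y = 0.
f is convex and the constraints are linear, so this KKT point is the global minimum.
f* = 72/25
Active constraints: 5x + 5y >= 12 (holds with equality, mu = 12/25 > 0); x >= 0 and y >= 0 are inactive (mu_x = mu_y = 0).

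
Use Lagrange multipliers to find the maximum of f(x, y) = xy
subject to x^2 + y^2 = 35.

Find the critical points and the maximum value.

Lagrange conditions: y = 2*lambda*x and x = 2*lambda*y
If x = 0 then y = 0, violating the constraint, so x, y != 0.
Dividing: y/x = x/y => x^2 = y^2 => y = x or y = -x
Constraint: 2x^2 = 35 => x^2 = 35/2 => x = +/-sqrt(35/2)
Critical points: (sqrt(35/2), sqrt(35/2)), (-sqrt(35/2), -sqrt(35/2)), (sqrt(35/2), -sqrt(35/2)), (-sqrt(35/2), sqrt(35/2))
  y = x:  xy = x^2 = 35/2  at (sqrt(35/2), sqrt(35/2)) and (-sqrt(35/2), -sqrt(35/2))
  y = -x: xy = -x^2 = -35/2 at (sqrt(35/2), -sqrt(35/2)) and (-sqrt(35/2), sqrt(35/2))
Maximum xy = 35/2 at (sqrt(35/2), sqrt(35/2)) and (-sqrt(35/2), -sqrt(35/2))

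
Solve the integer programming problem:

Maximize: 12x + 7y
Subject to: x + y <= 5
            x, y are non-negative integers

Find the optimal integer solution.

Objective: 12x + 7y, constraint: x + y <= 5
Coefficient of x is 12 >= coefficient of y is 7, so allocate the entire budget to x.
Optimal: x = 5, y = 0, value = 60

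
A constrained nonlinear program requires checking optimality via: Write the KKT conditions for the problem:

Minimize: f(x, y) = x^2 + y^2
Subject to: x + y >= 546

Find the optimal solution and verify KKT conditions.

KKT conditions for min x^2 + y^2 s.t. x + y >= 546:
Stationarity: 2x = mu, 2y = mu
So x = y = mu/2.
Complementary slackness: mu*(x + y - 546) = 0
Primal feasibility: x + y >= 546; dual feasibility: mu >= 0
If mu = 0 then x = y = 0, but 0 + 0 < 546 is infeasible, so the constraint is active.
Constraint active: x + y = 2*(mu/2) = 546 => mu = 546
x = y = 273, f = 149058
Verify: stationarity 2*273 = 546 = mu; primal 273 + 273 = 546 >= 546; dual mu = 546 >= 0; complementary slackness 546*(546 - 546) = 0. All KKT conditions hold.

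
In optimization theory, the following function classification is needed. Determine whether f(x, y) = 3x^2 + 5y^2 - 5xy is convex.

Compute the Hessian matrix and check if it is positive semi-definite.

f(x,y) = 3x^2 + 5y^2 - 5xy
Hessian H = [[6, -5], [-5, 10]]
trace(H) = 16, det(H) = 35
Eigenvalues: (16 +/- sqrt(116)) / 2 = 13.39, 2.615
Since both eigenvalues > 0, f is convex.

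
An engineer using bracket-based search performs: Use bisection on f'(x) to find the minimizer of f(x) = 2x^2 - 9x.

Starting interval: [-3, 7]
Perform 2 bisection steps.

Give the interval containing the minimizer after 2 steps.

Finding critical point of f(x) = 2x^2 - 9x using bisection on f'(x) = 4x + -9.
f'(x) = 0 when x = 9/4.
Starting interval: [-3, 7]
Step 1: mid = 2, f'(mid) = -1, new interval = [2, 7]
Step 2: mid = 9/2, f'(mid) = 9, new interval = [2, 9/2]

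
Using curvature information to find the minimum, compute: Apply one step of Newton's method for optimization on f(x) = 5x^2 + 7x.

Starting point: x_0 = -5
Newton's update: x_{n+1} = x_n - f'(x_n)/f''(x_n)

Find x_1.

f(x) = 5x^2 + 7x
f'(x) = 10x + (7), f''(x) = 10
Newton step: x_1 = x_0 - f'(x_0)/f''(x_0)
f'(-5) = -43
x_1 = -5 - -43/10 = -7/10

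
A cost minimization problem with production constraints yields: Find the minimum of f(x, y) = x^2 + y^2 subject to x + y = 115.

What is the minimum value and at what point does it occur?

Substitute y = 115 - x into f(x,y) = x^2 + y^2:
g(x) = x^2 + (115 - x)^2 = 2x^2 - 230x + 13225
g'(x) = 4x - 230 = 0  =>  x = 115/2
y = 115 - 115/2 = 115/2
Minimum value = (115/2)^2 + (115/2)^2 = 13225/2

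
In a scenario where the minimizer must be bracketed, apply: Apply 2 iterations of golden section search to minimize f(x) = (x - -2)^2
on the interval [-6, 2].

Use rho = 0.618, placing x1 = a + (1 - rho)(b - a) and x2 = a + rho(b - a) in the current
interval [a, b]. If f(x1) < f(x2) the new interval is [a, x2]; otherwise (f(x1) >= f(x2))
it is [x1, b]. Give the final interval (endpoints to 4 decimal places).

Golden section search for min of f(x) = (x - -2)^2 on [-6, 2].
Each step: x1 = a + (1 - rho)(b - a), x2 = a + rho(b - a); if f(x1) < f(x2) keep [a, x2], otherwise keep [x1, b].
Step 1: [-6.0000, 2.0000], x1=-2.9440 (f=0.8911), x2=-1.0560 (f=0.8911); f(x1) = f(x2) (tie, not '<') => keep [-2.9440, 2.0000]
Step 2: [-2.9440, 2.0000], x1=-1.0554 (f=0.8923), x2=0.1114 (f=4.4580); f(x1) < f(x2) => keep [-2.9440, 0.1114]
Final interval: [-2.9440, 0.1114]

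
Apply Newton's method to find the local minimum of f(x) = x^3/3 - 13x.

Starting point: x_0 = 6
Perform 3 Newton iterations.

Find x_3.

f(x) = x^3/3 - 13x
f'(x) = x^2 - 13, f''(x) = 2x
Newton update: x_{n+1} = x_n - (x_n^2 - 13)/(2*x_n)
Step 1: x_0 = 6, f'=23, f''=12, x_1 = 49/12
Step 2: x_1 = 49/12, f'=529/144, f''=49/6, x_2 = 4273/1176
Step 3: x_2 = 4273/1176, f'=279841/1382976, f''=4273/588, x_3 = 36237217/10050096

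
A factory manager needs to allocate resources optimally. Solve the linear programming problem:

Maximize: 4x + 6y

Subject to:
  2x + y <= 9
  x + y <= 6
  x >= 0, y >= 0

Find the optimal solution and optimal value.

Feasible vertices: (0, 0), (0, 6), (3, 3), (9/2, 0)
Objective 4x + 6y at each:
  (0, 0): 0
  (0, 6): 36
  (3, 3): 30
  (9/2, 0): 18
Maximum is 36 at (0, 6).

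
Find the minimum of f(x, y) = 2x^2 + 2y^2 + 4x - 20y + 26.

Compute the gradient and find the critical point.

f(x,y) = 2x^2 + 2y^2 + 4x - 20y + 26
df/dx = 4x + (4) = 0  =>  x = -1
df/dy = 4y + (-20) = 0  =>  y = 5
f(-1, 5) = 2*(-1)^2 + 2*(5)^2 + 4*(-1) + -20*(5) + 26 = -26
Hessian is diagonal with entries 4, 4 > 0, so this is a minimum.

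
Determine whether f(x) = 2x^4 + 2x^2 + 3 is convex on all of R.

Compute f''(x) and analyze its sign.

f(x) = 2x^4 + 2x^2 + 3
f'(x) = 8x^3 + 4x
f''(x) = 24x^2 + 4
f''(x) = 24x^2 + 4 >= 4 > 0 for all x
Therefore, f is convex on R.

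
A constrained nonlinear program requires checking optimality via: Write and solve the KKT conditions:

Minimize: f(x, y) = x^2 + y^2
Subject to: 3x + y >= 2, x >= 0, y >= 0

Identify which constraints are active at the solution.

KKT conditions for min x^2 + y^2 s.t. 3x + 1y >= 2, x >= 0, y >= 0:
Stationarity: 2x = mu*3 + mu_x, 2y = mu*1 + mu_y, with mu, mu_x, mu_y >= 0
Complementary slackness: mu*(3x + y - 2) = 0, mu_x*x = 0, mu_y*y = 0
(0, 0) is infeasible (3*0 + 1*0 < 2), so if mu = 0 stationarity would force x = mu_x/2 >= 0, y = mu_y/2 >= 0 with mu_x*x = mu_y*y = 0, i.e. x = y = 0: contradiction. Hence mu > 0 and 3x + y = 2 is active.
Try x > 0, y > 0 (so mu_x = mu_y = 0): x = 3*mu/2, y = 1*mu/2
Substitute: 3*(3*mu/2) + 1*(1*mu/2) = 2
  mu*10/2 = 2 => mu = 2/5
x* = 3/5 > 0, y* = 1/5 > 0, consistent with mu_x = mu_y = 0.
f is convex and the constraints are linear, so this KKT point is the global minimum.
f* = 2/5
Active constraints: 3x + y >= 2 (holds with equality, mu = 2/5 > 0); x >= 0 and y >= 0 are inactive (mu_x = mu_y = 0).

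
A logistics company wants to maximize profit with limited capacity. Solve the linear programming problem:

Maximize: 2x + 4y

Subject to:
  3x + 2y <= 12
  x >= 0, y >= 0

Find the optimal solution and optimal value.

The feasible region has vertices at [(0, 0), (4, 0), (0, 6)].
Checking objective 2x + 4y at each vertex:
  (0, 0): 2*0 + 4*0 = 0
  (4, 0): 2*4 + 4*0 = 8
  (0, 6): 2*0 + 4*6 = 24
Maximum is 24 at (0, 6).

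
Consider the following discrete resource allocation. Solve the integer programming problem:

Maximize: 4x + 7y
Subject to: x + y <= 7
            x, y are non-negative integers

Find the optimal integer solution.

Objective: 4x + 7y, constraint: x + y <= 7
Coefficient of y is 7 > coefficient of x is 4, so allocate the entire budget to y.
Optimal: x = 0, y = 7, value = 49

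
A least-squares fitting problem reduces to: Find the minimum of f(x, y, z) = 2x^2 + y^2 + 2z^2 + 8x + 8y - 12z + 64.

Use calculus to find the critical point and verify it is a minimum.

f(x,y,z) = 2x^2 + y^2 + 2z^2 + 8x + 8y - 12z + 64
df/dx = 4x + (8) = 0 => x = -2
df/dy = 2y + (8) = 0 => y = -4
df/dz = 4z + (-12) = 0 => z = 3
f(-2,-4,3) = 2*(-2)^2 + 1*(-4)^2 + 2*(3)^2 + 8*(-2) + 8*(-4) + -12*(3) + 64 = 22
Hessian is diagonal with entries 4, 2, 4 > 0, confirmed minimum.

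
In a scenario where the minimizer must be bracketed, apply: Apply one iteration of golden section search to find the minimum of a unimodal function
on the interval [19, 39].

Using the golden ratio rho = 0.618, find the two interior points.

Golden section search on [19, 39].
Golden ratio rho = 0.618 (approx).
Interior points:
  x_1 = 19 + (1-0.618)*20 = 26.6400
  x_2 = 19 + 0.618*20 = 31.3600
Compare f(x_1) and f(x_2) to determine which subinterval to keep.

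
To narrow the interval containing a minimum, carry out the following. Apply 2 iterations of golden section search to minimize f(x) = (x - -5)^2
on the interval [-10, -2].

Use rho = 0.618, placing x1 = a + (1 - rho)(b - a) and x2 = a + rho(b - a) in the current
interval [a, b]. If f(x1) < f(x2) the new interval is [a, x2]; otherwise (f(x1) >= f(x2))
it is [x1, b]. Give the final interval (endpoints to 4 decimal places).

Golden section search for min of f(x) = (x - -5)^2 on [-10, -2].
Each step: x1 = a + (1 - rho)(b - a), x2 = a + rho(b - a); if f(x1) < f(x2) keep [a, x2], otherwise keep [x1, b].
Step 1: [-10.0000, -2.0000], x1=-6.9440 (f=3.7791), x2=-5.0560 (f=0.0031); f(x1) > f(x2) => keep [-6.9440, -2.0000]
Step 2: [-6.9440, -2.0000], x1=-5.0554 (f=0.0031), x2=-3.8886 (f=1.2352); f(x1) < f(x2) => keep [-6.9440, -3.8886]
Final interval: [-6.9440, -3.8886]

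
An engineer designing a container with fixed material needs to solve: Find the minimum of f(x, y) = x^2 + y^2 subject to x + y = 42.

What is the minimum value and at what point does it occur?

Substitute y = 42 - x into f(x,y) = x^2 + y^2:
g(x) = x^2 + (42 - x)^2 = 2x^2 - 84x + 1764
g'(x) = 4x - 84 = 0  =>  x = 21
y = 42 - 21 = 21
Minimum value = 21^2 + 21^2 = 882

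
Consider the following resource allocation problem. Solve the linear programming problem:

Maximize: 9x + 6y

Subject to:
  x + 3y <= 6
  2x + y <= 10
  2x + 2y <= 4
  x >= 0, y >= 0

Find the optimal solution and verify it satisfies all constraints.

Feasible vertices: (0, 0), (0, 2), (2, 0)
Objective 9x + 6y at each vertex:
  (0, 0): 0
  (0, 2): 12
  (2, 0): 18
Maximum is 18 at (2, 0).
Verify constraints at (x, y) = (2, 0):
  1*2 + 3*0 = 2 <= 6
  2*2 + 1*0 = 4 <= 10
  2*2 + 2*0 = 4 <= 4 (active)
  x = 2 >= 0, y = 0 >= 0. All constraints satisfied.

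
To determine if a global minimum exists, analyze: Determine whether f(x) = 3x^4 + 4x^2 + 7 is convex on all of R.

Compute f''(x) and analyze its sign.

f(x) = 3x^4 + 4x^2 + 7
f'(x) = 12x^3 + 8x
f''(x) = 36x^2 + 8
f''(x) = 36x^2 + 8 >= 8 > 0 for all x
Therefore, f is convex on R.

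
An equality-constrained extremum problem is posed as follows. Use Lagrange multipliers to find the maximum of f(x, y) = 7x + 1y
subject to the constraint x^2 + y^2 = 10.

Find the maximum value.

Set up Lagrange conditions: grad f = lambda * grad g
  7 = 2*lambda*x
  1 = 2*lambda*y
From these: x/y = 7/1, so x = 7t, y = 1t for some t.
Substitute into constraint: (7t)^2 + (1t)^2 = 10
  t^2 * 50 = 10
  t = sqrt(10/50)
Maximum = 7*x + 1*y = (7^2 + 1^2)*t = 50 * sqrt(10/50) = sqrt(500)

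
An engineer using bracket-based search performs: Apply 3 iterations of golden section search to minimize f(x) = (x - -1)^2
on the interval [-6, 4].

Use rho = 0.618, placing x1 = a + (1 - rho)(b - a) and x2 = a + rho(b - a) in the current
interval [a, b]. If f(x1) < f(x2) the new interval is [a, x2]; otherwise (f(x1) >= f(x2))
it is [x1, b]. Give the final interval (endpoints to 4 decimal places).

Golden section search for min of f(x) = (x - -1)^2 on [-6, 4].
Each step: x1 = a + (1 - rho)(b - a), x2 = a + rho(b - a); if f(x1) < f(x2) keep [a, x2], otherwise keep [x1, b].
Step 1: [-6.0000, 4.0000], x1=-2.1800 (f=1.3924), x2=0.1800 (f=1.3924); f(x1) = f(x2) (tie, not '<') => keep [-2.1800, 4.0000]
Step 2: [-2.1800, 4.0000], x1=0.1808 (f=1.3942), x2=1.6392 (f=6.9656); f(x1) < f(x2) => keep [-2.1800, 1.6392]
Step 3: [-2.1800, 1.6392], x1=-0.7211 (f=0.0778), x2=0.1803 (f=1.3931); f(x1) < f(x2) => keep [-2.1800, 0.1803]
Final interval: [-2.1800, 0.1803]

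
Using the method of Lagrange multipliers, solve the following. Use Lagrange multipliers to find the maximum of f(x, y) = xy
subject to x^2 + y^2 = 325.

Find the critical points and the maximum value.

Lagrange conditions: y = 2*lambda*x and x = 2*lambda*y
If x = 0 then y = 0, violating the constraint, so x, y != 0.
Dividing: y/x = x/y => x^2 = y^2 => y = x or y = -x
Constraint: 2x^2 = 325 => x^2 = 325/2 => x = +/-sqrt(325/2)
Critical points: (sqrt(325/2), sqrt(325/2)), (-sqrt(325/2), -sqrt(325/2)), (sqrt(325/2), -sqrt(325/2)), (-sqrt(325/2), sqrt(325/2))
  y = x:  xy = x^2 = 325/2  at (sqrt(325/2), sqrt(325/2)) and (-sqrt(325/2), -sqrt(325/2))
  y = -x: xy = -x^2 = -325/2 at (sqrt(325/2), -sqrt(325/2)) and (-sqrt(325/2), sqrt(325/2))
Maximum xy = 325/2 at (sqrt(325/2), sqrt(325/2)) and (-sqrt(325/2), -sqrt(325/2))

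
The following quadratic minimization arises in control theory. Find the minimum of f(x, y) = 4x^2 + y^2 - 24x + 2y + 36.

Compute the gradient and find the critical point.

f(x,y) = 4x^2 + y^2 - 24x + 2y + 36
df/dx = 8x + (-24) = 0  =>  x = 3
df/dy = 2y + (2) = 0  =>  y = -1
f(3, -1) = 4*(3)^2 + 1*(-1)^2 + -24*(3) + 2*(-1) + 36 = -1
Hessian is diagonal with entries 8, 2 > 0, so this is a minimum.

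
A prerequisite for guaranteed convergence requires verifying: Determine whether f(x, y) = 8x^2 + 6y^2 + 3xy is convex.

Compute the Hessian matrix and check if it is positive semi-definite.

f(x,y) = 8x^2 + 6y^2 + 3xy
Hessian H = [[16, 3], [3, 12]]
trace(H) = 28, det(H) = 183
Eigenvalues: (28 +/- sqrt(52)) / 2 = 17.61, 10.39
Since both eigenvalues > 0, f is convex.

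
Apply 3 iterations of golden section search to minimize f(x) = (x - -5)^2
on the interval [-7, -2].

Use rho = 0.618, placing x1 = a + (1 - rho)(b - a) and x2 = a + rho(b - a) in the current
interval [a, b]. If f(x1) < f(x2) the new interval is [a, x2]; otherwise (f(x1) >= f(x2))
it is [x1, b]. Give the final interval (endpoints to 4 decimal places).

Golden section search for min of f(x) = (x - -5)^2 on [-7, -2].
Each step: x1 = a + (1 - rho)(b - a), x2 = a + rho(b - a); if f(x1) < f(x2) keep [a, x2], otherwise keep [x1, b].
Step 1: [-7.0000, -2.0000], x1=-5.0900 (f=0.0081), x2=-3.9100 (f=1.1881); f(x1) < f(x2) => keep [-7.0000, -3.9100]
Step 2: [-7.0000, -3.9100], x1=-5.8196 (f=0.6718), x2=-5.0904 (f=0.0082); f(x1) > f(x2) => keep [-5.8196, -3.9100]
Step 3: [-5.8196, -3.9100], x1=-5.0901 (f=0.0081), x2=-4.6395 (f=0.1300); f(x1) < f(x2) => keep [-5.8196, -4.6395]
Final interval: [-5.8196, -4.6395]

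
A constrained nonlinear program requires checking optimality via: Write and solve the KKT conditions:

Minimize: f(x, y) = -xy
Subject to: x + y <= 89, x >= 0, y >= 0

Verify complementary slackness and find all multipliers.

Problem: min -xy s.t. x + y <= 89 (multiplier lambda), x >= 0 (mu_x), y >= 0 (mu_y)
KKT stationarity: -y + lambda - mu_x = 0, -x + lambda - mu_y = 0, with lambda, mu_x, mu_y >= 0
Complementary slackness: lambda*(x + y - 89) = 0, mu_x*x = 0, mu_y*y = 0
If lambda = 0: y = -mu_x <= 0 and x = -mu_y <= 0 force x = y = 0 with f = 0; but x = y = 89/2 is feasible with f = -7921/4 < 0, so this is not the minimum. Hence lambda > 0 and x + y = 89.
Try x > 0, y > 0 (so mu_x = mu_y = 0): y = lambda, x = lambda => x = y = lambda
x + y = 89 => 2*lambda = 89 => lambda = 89/2
x* = y* = 89/2 > 0, consistent with mu_x = mu_y = 0.
(Any feasible point with x = 0 or y = 0 has f = 0 > -7921/4, so the minimum is not on those boundaries.)
min(-xy) = -7921/4 (i.e. max xy = 7921/4)
Multipliers: lambda = 89/2, mu_x = 0, mu_y = 0
Complementary slackness: lambda*(x + y - 89) = 89/2*(89/2 + 89/2 - 89) = 0, mu_x*x = 0*89/2 = 0, mu_y*y = 0*89/2 = 0. Satisfied.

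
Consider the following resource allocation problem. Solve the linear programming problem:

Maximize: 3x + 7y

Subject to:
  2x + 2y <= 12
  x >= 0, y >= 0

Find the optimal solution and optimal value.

The feasible region has vertices at [(0, 0), (6, 0), (0, 6)].
Checking objective 3x + 7y at each vertex:
  (0, 0): 3*0 + 7*0 = 0
  (6, 0): 3*6 + 7*0 = 18
  (0, 6): 3*0 + 7*6 = 42
Maximum is 42 at (0, 6).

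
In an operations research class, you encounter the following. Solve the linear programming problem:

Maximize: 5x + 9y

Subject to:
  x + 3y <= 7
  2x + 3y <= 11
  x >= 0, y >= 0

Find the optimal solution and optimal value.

Feasible vertices: (0, 0), (0, 7/3), (4, 1), (11/2, 0)
Objective 5x + 9y at each:
  (0, 0): 0
  (0, 7/3): 21
  (4, 1): 29
  (11/2, 0): 55/2
Maximum is 29 at (4, 1).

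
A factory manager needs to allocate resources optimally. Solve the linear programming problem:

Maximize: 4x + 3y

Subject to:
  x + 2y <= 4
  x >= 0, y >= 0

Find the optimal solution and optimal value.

The feasible region has vertices at [(0, 0), (4, 0), (0, 2)].
Checking objective 4x + 3y at each vertex:
  (0, 0): 4*0 + 3*0 = 0
  (4, 0): 4*4 + 3*0 = 16
  (0, 2): 4*0 + 3*2 = 6
Maximum is 16 at (4, 0).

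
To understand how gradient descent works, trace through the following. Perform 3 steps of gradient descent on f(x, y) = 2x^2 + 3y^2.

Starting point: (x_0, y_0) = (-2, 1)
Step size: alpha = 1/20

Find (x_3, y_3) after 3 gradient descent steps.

f(x,y) = 2x^2 + 3y^2
grad_x = 4x + 0y, grad_y = 6y + 0x
Step 1: grad = (-8, 6), (-8/5, 7/10)
Step 2: grad = (-32/5, 21/5), (-32/25, 49/100)
Step 3: grad = (-128/25, 147/50), (-128/125, 343/1000)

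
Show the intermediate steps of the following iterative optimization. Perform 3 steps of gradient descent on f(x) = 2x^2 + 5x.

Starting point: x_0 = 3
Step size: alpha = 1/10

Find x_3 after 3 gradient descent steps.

f(x) = 2x^2 + 5x, f'(x) = 4x + (5)
Step 1: f'(3) = 17, x_1 = 3 - 1/10 * 17 = 13/10
Step 2: f'(13/10) = 51/5, x_2 = 13/10 - 1/10 * 51/5 = 7/25
Step 3: f'(7/25) = 153/25, x_3 = 7/25 - 1/10 * 153/25 = -83/250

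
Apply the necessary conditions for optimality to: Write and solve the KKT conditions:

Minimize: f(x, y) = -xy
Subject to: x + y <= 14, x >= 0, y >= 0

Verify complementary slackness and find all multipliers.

Problem: min -xy s.t. x + y <= 14 (multiplier lambda), x >= 0 (mu_x), y >= 0 (mu_y)
KKT stationarity: -y + lambda - mu_x = 0, -x + lambda - mu_y = 0, with lambda, mu_x, mu_y >= 0
Complementary slackness: lambda*(x + y - 14) = 0, mu_x*x = 0, mu_y*y = 0
If lambda = 0: y = -mu_x <= 0 and x = -mu_y <= 0 force x = y = 0 with f = 0; but x = y = 7 is feasible with f = -49 < 0, so this is not the minimum. Hence lambda > 0 and x + y = 14.
Try x > 0, y > 0 (so mu_x = mu_y = 0): y = lambda, x = lambda => x = y = lambda
x + y = 14 => 2*lambda = 14 => lambda = 7
x* = y* = 7 > 0, consistent with mu_x = mu_y = 0.
(Any feasible point with x = 0 or y = 0 has f = 0 > -49, so the minimum is not on those boundaries.)
min(-xy) = -49 (i.e. max xy = 49)
Multipliers: lambda = 7, mu_x = 0, mu_y = 0
Complementary slackness: lambda*(x + y - 14) = 7*(7 + 7 - 14) = 0, mu_x*x = 0*7 = 0, mu_y*y = 0*7 = 0. Satisfied.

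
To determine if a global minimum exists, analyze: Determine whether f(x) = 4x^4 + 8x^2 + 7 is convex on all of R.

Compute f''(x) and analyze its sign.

f(x) = 4x^4 + 8x^2 + 7
f'(x) = 16x^3 + 16x
f''(x) = 48x^2 + 16
f''(x) = 48x^2 + 16 >= 16 > 0 for all x
Therefore, f is convex on R.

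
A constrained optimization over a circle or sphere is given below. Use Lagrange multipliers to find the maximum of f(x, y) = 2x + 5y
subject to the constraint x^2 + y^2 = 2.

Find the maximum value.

Set up Lagrange conditions: grad f = lambda * grad g
  2 = 2*lambda*x
  5 = 2*lambda*y
From these: x/y = 2/5, so x = 2t, y = 5t for some t.
Substitute into constraint: (2t)^2 + (5t)^2 = 2
  t^2 * 29 = 2
  t = sqrt(2/29)
Maximum = 2*x + 5*y = (2^2 + 5^2)*t = 29 * sqrt(2/29) = sqrt(58)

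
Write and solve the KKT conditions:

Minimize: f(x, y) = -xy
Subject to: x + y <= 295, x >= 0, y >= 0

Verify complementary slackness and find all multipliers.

Problem: min -xy s.t. x + y <= 295 (multiplier lambda), x >= 0 (mu_x), y >= 0 (mu_y)
KKT stationarity: -y + lambda - mu_x = 0, -x + lambda - mu_y = 0, with lambda, mu_x, mu_y >= 0
Complementary slackness: lambda*(x + y - 295) = 0, mu_x*x = 0, mu_y*y = 0
If lambda = 0: y = -mu_x <= 0 and x = -mu_y <= 0 force x = y = 0 with f = 0; but x = y = 295/2 is feasible with f = -87025/4 < 0, so this is not the minimum. Hence lambda > 0 and x + y = 295.
Try x > 0, y > 0 (so mu_x = mu_y = 0): y = lambda, x = lambda => x = y = lambda
x + y = 295 => 2*lambda = 295 => lambda = 295/2
x* = y* = 295/2 > 0, consistent with mu_x = mu_y = 0.
(Any feasible point with x = 0 or y = 0 has f = 0 > -87025/4, so the minimum is not on those boundaries.)
min(-xy) = -87025/4 (i.e. max xy = 87025/4)
Multipliers: lambda = 295/2, mu_x = 0, mu_y = 0
Complementary slackness: lambda*(x + y - 295) = 295/2*(295/2 + 295/2 - 295) = 0, mu_x*x = 0*295/2 = 0, mu_y*y = 0*295/2 = 0. Satisfied.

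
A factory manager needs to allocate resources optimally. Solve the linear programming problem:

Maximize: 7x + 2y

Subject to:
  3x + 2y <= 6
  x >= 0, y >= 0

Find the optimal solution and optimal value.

The feasible region has vertices at [(0, 0), (2, 0), (0, 3)].
Checking objective 7x + 2y at each vertex:
  (0, 0): 7*0 + 2*0 = 0
  (2, 0): 7*2 + 2*0 = 14
  (0, 3): 7*0 + 2*3 = 6
Maximum is 14 at (2, 0).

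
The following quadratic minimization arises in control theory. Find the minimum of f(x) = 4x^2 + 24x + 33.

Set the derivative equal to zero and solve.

f(x) = 4x^2 + 24x + 33
f'(x) = 8x + (24) = 0
x = -24/8 = -3
f(-3) = -3
Since f''(x) = 8 > 0, this is a minimum.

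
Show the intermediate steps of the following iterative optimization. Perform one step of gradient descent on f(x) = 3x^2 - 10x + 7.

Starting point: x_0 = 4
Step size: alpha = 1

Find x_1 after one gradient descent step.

f(x) = 3x^2 - 10x + 7
f'(x) = 6x - 10
f'(4) = 6*4 + (-10) = 14
x_1 = x_0 - alpha * f'(x_0) = 4 - 1 * 14 = -10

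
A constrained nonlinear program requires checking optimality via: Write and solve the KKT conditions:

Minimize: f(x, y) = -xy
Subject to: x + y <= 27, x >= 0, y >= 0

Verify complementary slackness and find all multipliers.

Problem: min -xy s.t. x + y <= 27 (multiplier lambda), x >= 0 (mu_x), y >= 0 (mu_y)
KKT stationarity: -y + lambda - mu_x = 0, -x + lambda - mu_y = 0, with lambda, mu_x, mu_y >= 0
Complementary slackness: lambda*(x + y - 27) = 0, mu_x*x = 0, mu_y*y = 0
If lambda = 0: y = -mu_x <= 0 and x = -mu_y <= 0 force x = y = 0 with f = 0; but x = y = 27/2 is feasible with f = -729/4 < 0, so this is not the minimum. Hence lambda > 0 and x + y = 27.
Try x > 0, y > 0 (so mu_x = mu_y = 0): y = lambda, x = lambda => x = y = lambda
x + y = 27 => 2*lambda = 27 => lambda = 27/2
x* = y* = 27/2 > 0, consistent with mu_x = mu_y = 0.
(Any feasible point with x = 0 or y = 0 has f = 0 > -729/4, so the minimum is not on those boundaries.)
min(-xy) = -729/4 (i.e. max xy = 729/4)
Multipliers: lambda = 27/2, mu_x = 0, mu_y = 0
Complementary slackness: lambda*(x + y - 27) = 27/2*(27/2 + 27/2 - 27) = 0, mu_x*x = 0*27/2 = 0, mu_y*y = 0*27/2 = 0. Satisfied.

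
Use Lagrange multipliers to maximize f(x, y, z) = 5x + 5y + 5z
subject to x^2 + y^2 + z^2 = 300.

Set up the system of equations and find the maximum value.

Lagrange conditions: 5 = 2*lambda*x, 5 = 2*lambda*y, 5 = 2*lambda*z
So x:5 = y:5 = z:5, i.e. x = 5t, y = 5t, z = 5t
Constraint: t^2*(5^2 + 5^2 + 5^2) = 300
  t^2 * 75 = 300  =>  t = sqrt(4)
Maximum = 5*5t + 5*5t + 5*5t = 75*sqrt(4) = 150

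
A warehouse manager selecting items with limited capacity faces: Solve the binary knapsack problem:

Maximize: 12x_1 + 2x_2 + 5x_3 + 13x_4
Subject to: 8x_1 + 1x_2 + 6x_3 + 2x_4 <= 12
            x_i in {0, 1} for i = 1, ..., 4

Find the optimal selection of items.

Items: item 1 (v=12, w=8), item 2 (v=2, w=1), item 3 (v=5, w=6), item 4 (v=13, w=2)
Capacity: 12
Checking all 16 subsets (w = total weight, v = total value):
  {}: w = 0, v = 0
  {1}: w = 8, v = 12
  {2}: w = 1, v = 2
  {3}: w = 6, v = 5
  {4}: w = 2, v = 13
  {1, 2}: w = 9, v = 14
  {1, 3}: w = 14 > 12, infeasible
  {1, 4}: w = 10, v = 25
  {2, 3}: w = 7, v = 7
  {2, 4}: w = 3, v = 15
  {3, 4}: w = 8, v = 18
  {1, 2, 3}: w = 15 > 12, infeasible
  {1, 2, 4}: w = 11, v = 27
  {1, 3, 4}: w = 16 > 12, infeasible
  {2, 3, 4}: w = 9, v = 20
  {1, 2, 3, 4}: w = 17 > 12, infeasible
Best feasible subset: items [1, 2, 4]
Total weight: 11 <= 12, total value: 27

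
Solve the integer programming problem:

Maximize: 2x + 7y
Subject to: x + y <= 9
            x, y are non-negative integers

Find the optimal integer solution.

Objective: 2x + 7y, constraint: x + y <= 9
Coefficient of y is 7 > coefficient of x is 2, so allocate the entire budget to y.
Optimal: x = 0, y = 9, value = 63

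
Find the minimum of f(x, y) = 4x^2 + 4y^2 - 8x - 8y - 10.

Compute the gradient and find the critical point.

f(x,y) = 4x^2 + 4y^2 - 8x - 8y - 10
df/dx = 8x + (-8) = 0  =>  x = 1
df/dy = 8y + (-8) = 0  =>  y = 1
f(1, 1) = 4*(1)^2 + 4*(1)^2 + -8*(1) + -8*(1) + -10 = -18
Hessian is diagonal with entries 8, 8 > 0, so this is a minimum.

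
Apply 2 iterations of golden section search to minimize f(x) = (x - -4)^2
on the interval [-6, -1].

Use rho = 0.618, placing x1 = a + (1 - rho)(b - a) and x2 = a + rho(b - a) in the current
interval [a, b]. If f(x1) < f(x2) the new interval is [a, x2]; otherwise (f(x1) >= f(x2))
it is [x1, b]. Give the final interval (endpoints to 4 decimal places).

Golden section search for min of f(x) = (x - -4)^2 on [-6, -1].
Each step: x1 = a + (1 - rho)(b - a), x2 = a + rho(b - a); if f(x1) < f(x2) keep [a, x2], otherwise keep [x1, b].
Step 1: [-6.0000, -1.0000], x1=-4.0900 (f=0.0081), x2=-2.9100 (f=1.1881); f(x1) < f(x2) => keep [-6.0000, -2.9100]
Step 2: [-6.0000, -2.9100], x1=-4.8196 (f=0.6718), x2=-4.0904 (f=0.0082); f(x1) > f(x2) => keep [-4.8196, -2.9100]
Final interval: [-4.8196, -2.9100]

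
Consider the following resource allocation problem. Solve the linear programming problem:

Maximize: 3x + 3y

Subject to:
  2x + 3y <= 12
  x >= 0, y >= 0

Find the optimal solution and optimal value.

The feasible region has vertices at [(0, 0), (6, 0), (0, 4)].
Checking objective 3x + 3y at each vertex:
  (0, 0): 3*0 + 3*0 = 0
  (6, 0): 3*6 + 3*0 = 18
  (0, 4): 3*0 + 3*4 = 12
Maximum is 18 at (6, 0).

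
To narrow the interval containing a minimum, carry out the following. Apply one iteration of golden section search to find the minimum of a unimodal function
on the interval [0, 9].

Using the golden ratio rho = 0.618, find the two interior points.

Golden section search on [0, 9].
Golden ratio rho = 0.618 (approx).
Interior points:
  x_1 = 0 + (1-0.618)*9 = 3.4380
  x_2 = 0 + 0.618*9 = 5.5620
Compare f(x_1) and f(x_2) to determine which subinterval to keep.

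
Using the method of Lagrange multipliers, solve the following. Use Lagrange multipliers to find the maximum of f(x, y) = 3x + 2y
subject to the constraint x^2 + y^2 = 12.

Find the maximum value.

Set up Lagrange conditions: grad f = lambda * grad g
  3 = 2*lambda*x
  2 = 2*lambda*y
From these: x/y = 3/2, so x = 3t, y = 2t for some t.
Substitute into constraint: (3t)^2 + (2t)^2 = 12
  t^2 * 13 = 12
  t = sqrt(12/13)
Maximum = 3*x + 2*y = (3^2 + 2^2)*t = 13 * sqrt(12/13) = sqrt(156)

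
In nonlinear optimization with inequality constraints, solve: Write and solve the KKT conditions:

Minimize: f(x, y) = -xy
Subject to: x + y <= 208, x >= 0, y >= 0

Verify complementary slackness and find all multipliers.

Problem: min -xy s.t. x + y <= 208 (multiplier lambda), x >= 0 (mu_x), y >= 0 (mu_y)
KKT stationarity: -y + lambda - mu_x = 0, -x + lambda - mu_y = 0, with lambda, mu_x, mu_y >= 0
Complementary slackness: lambda*(x + y - 208) = 0, mu_x*x = 0, mu_y*y = 0
If lambda = 0: y = -mu_x <= 0 and x = -mu_y <= 0 force x = y = 0 with f = 0; but x = y = 104 is feasible with f = -10816 < 0, so this is not the minimum. Hence lambda > 0 and x + y = 208.
Try x > 0, y > 0 (so mu_x = mu_y = 0): y = lambda, x = lambda => x = y = lambda
x + y = 208 => 2*lambda = 208 => lambda = 104
x* = y* = 104 > 0, consistent with mu_x = mu_y = 0.
(Any feasible point with x = 0 or y = 0 has f = 0 > -10816, so the minimum is not on those boundaries.)
min(-xy) = -10816 (i.e. max xy = 10816)
Multipliers: lambda = 104, mu_x = 0, mu_y = 0
Complementary slackness: lambda*(x + y - 208) = 104*(104 + 104 - 208) = 0, mu_x*x = 0*104 = 0, mu_y*y = 0*104 = 0. Satisfied.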